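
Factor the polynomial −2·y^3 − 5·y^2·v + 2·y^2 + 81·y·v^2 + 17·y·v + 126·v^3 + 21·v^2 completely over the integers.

Group: y·(−2·y^2 − 17·y·v − 21·v^2) + (−6·v − 1)·(−2·y^2 − 17·y·v − 21·v^2); both groups contain (−2·y^2 − 17·y·v − 21·v^2), so (y − 6·v − 1) is a factor with cofactor −2·y^2 − 17·y·v − 21·v^2.
The cofactor groups again: −2·y^2 − 17·y·v − 21·v^2 = −2·y·(y + 7·v) − 3·v·(y + 7·v); both groups contain (y + 7·v), giving −(2·y + 3·v)·(y + 7·v).

−(y − 6·v − 1)·(2·y + 3·v)·(y + 7·v)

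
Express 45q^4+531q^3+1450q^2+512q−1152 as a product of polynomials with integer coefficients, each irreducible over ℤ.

Testing divisors of the constant over divisors of the leading coefficient, q = −8 is a root, so (q+8) divides it; the quotient is 45q^3+171q^2+82q−144.
Then q = −8/3 is a root, giving the factor (3q+8) and quotient 15q^2+17q−18.
The remaining quadratic factors as (3q−2)(5q+9).

(3q+8)(3q−2)(5q+9)(q+8)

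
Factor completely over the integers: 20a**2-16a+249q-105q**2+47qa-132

Group: -7q(15q+4a-12) + (5a+11)(15q+4a-12); both groups contain (15q+4a-12).

-(7q-5a-11)(15q+4a-12)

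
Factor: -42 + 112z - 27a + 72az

Group as (72az - 27a) + (112z - 42) = 9a(8z - 3) + 14(8z - 3).
Both groups share the factor (8z - 3).

(8z - 3)(9a + 14)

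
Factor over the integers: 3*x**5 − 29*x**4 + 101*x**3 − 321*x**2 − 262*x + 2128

(3*x − 8)*(x + 2)*(x − 7)*(x**2 − 2*x + 19)

Trying the rational-root candidates, x = 8/3 is a root, so (3*x − 8) divides it; the quotient is x**4 − 7*x**3 + 15*x**2 − 67*x − 266.
Continuing, x = −2 is a root, so (x + 2) is a factor; dividing leaves x**3 − 9*x**2 + 33*x − 133.
Continuing, x = 7 is a root, so (x − 7) is a factor; dividing leaves x**2 − 2*x + 19.
The quadratic x**2 − 2*x + 19 has discriminant −72 < 0 and is irreducible over ℤ.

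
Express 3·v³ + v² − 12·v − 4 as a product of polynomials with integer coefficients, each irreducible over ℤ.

(3·v + 1)·(v + 2)·(v − 2)

Group as (3·v³ − 12·v) + (v² − 4) = 3·v·(v² − 4) + (v² − 4).
Both groups share the factor (v² − 4).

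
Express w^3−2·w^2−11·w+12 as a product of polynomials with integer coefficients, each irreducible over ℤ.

(w+3)·(w−1)·(w−4)

Testing divisors of the constant over divisors of the leading coefficient, w = 1 is a root, so (w−1) is a factor; dividing leaves w^2−w−12.
The remaining quadratic factors as (w−4)(w+3).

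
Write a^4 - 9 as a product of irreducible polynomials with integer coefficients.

(a^2 + 3)*(a^2 - 3)

Substitute u = a^2 to get a quadratic in u, then factor.
a^2 - 3 is irreducible over ℤ (3 is not a perfect square).
a^2 + 3 is irreducible over ℤ (always positive, so no real roots).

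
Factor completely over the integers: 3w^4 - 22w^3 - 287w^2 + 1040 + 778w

Trying the rational-root candidates, w = -8 is a root, giving the factor (w + 8) and quotient 3w^3 - 46w^2 + 81w + 130.
Next, w = 13 is a root, giving the factor (w - 13) and quotient 3w^2 - 7w - 10.
The remaining quadratic factors as (w + 1)(3w - 10).

(3w - 10)(w + 1)(w + 8)(w - 13)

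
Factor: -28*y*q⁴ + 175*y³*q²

Pull out the common factor 7*y*q²; 25*y² - 4*q² is a difference of squares.

7*q²*y*(5*y - 2*q)*(5*y + 2*q)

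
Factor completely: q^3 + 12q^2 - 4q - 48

By the rational root theorem, q = -12 is a root, giving the factor (q + 12) and quotient q^2 - 4.
The remaining quadratic factors as (q - 2)(q + 2).

(q + 12)(q + 2)(q - 2)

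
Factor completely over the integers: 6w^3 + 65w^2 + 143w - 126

Trying the rational-root candidates, w = -7 is a root, so (w + 7) divides it; the quotient is 6w^2 + 23w - 18.
The remaining quadratic factors as (2w + 9)(3w - 2).

(2w + 9)(3w - 2)(w + 7)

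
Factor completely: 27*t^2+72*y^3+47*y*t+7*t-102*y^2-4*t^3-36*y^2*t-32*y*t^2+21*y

Group: 4*y*(18*y^2+9*y*t-21*y+t^2-7*t) + (-4*t-1)*(18*y^2+9*y*t-21*y+t^2-7*t); both groups contain (18*y^2+9*y*t-21*y+t^2-7*t), so (4*y-4*t-1) is a factor with cofactor 18*y^2+9*y*t-21*y+t^2-7*t.
The cofactor groups again: 18*y^2+9*y*t-21*y+t^2-7*t = 6*y*(3*y+t) + (t-7)*(3*y+t); both groups contain (3*y+t), giving (6*y+t-7)*(3*y+t).

(4*y-4*t-1)*(3*y+t)*(6*y+t-7)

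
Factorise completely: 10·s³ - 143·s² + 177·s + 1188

Trying the rational-root candidates, s = 9/2 is a root, so (2·s - 9) is a factor; dividing leaves 5·s² - 49·s - 132.
The remaining quadratic factors as (s - 12)(5·s + 11).

(2·s - 9)·(5·s + 11)·(s - 12)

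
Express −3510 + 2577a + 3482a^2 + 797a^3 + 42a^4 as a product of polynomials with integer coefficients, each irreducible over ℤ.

Testing divisors of the constant over divisors of the leading coefficient, a = −15/7 is a root, so (7a + 15) divides it; the quotient is 6a^3 + 101a^2 + 281a − 234.
Then a = 2/3 is a root, so (3a − 2) is a factor; dividing leaves 2a^2 + 35a + 117.
The remaining quadratic factors as (a + 13)(2a + 9).

(2a + 9)(3a − 2)(7a + 15)(a + 13)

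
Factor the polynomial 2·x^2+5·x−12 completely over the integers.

(2·x−3)·(x+4)

Need a pair with product 2·(−12) = −24 and sum 5: that's −3 and 8.
Split the middle term: 2·x^2−3·x + 8·x−12 = x·(2·x−3) + 4·(2·x−3).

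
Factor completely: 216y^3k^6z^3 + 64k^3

8k^3(3ykz + 2)(9y^2k^2z^2 - 6ykz + 4)

Every term has a factor of 8k^3; factoring it out leaves 27y^3k^3z^3 + 8.
Recognize a sum of cubes with the parts 3ykz and 2.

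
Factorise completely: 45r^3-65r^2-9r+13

Group as (45r^3-9r) + (-65r^2+13) = 9r(5r^2-1) - 13(5r^2-1).
Both groups share the factor (5r^2-1).

(9r-13)(5r^2-1)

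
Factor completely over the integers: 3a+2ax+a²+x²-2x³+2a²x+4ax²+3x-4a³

-(4a-2x+3)(a+x)(a-x-1)

Group: a(-4a²+6ax+a-2x²+x+3) + x(-4a²+6ax+a-2x²+x+3); both groups contain (-4a²+6ax+a-2x²+x+3), so (a+x) is a factor with cofactor -4a²+6ax+a-2x²+x+3.
The cofactor groups again: -4a²+6ax+a-2x²+x+3 = -4a(a-x-1) + (2x-3)(a-x-1); both groups contain (a-x-1), giving -(4a-2x+3)(a-x-1).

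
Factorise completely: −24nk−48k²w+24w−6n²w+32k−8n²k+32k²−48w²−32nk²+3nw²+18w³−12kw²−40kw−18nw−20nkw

−(2n+3w−2)(4k+3w)(n+4k−2w+4)

Group: 4k(−2n²−8nk+nw−6n−12kw+8k+6w²−16w+8) + 3w(−2n²−8nk+nw−6n−12kw+8k+6w²−16w+8); both groups contain (−2n²−8nk+nw−6n−12kw+8k+6w²−16w+8), so (4k+3w) is a factor with cofactor −2n²−8nk+nw−6n−12kw+8k+6w²−16w+8.
The cofactor groups again: −2n²−8nk+nw−6n−12kw+8k+6w²−16w+8 = −2n(n+4k−2w+4) + (−3w+2)(n+4k−2w+4); both groups contain (n+4k−2w+4), giving −(2n+3w−2)(n+4k−2w+4).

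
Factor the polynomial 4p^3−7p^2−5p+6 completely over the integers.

(4p−3)(p+1)(p−2)

By the rational root theorem, p = 2 is a root, giving the factor (p−2) and quotient 4p^2+p−3.
The remaining quadratic factors as (p+1)(4p−3).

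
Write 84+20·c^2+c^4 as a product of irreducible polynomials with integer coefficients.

Substitute u = c^2 to get a quadratic in u, then factor.
c^2+14 is irreducible over ℤ (always positive, so no real roots).
c^2+6 is irreducible over ℤ (always positive, so no real roots).

(c^2+14)·(c^2+6)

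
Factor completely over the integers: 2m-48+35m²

Need a pair with product 35·(-48) = -1680 and sum 2: that's -40 and 42.
Split the middle term: 35m²-40m + 42m-48 = 5m(7m-8) + 6(7m-8).

(5m+6)(7m-8)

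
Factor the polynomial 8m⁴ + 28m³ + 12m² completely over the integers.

Pull out the common factor 4m², then factor the remaining trinomial.

4m²(2m + 1)(m + 3)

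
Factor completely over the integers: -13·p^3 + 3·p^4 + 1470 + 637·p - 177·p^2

Trying the rational-root candidates, p = -5/3 is a root, giving the factor (3·p + 5) and quotient p^3 - 6·p^2 - 49·p + 294.
Continuing, p = 7 is a root, so (p - 7) is a factor; dividing leaves p^2 + p - 42.
The remaining quadratic factors as (p - 6)(p + 7).

(3·p + 5)·(p + 7)·(p - 6)·(p - 7)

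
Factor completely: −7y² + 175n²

7(5n + y)(5n − y)

Every term has a factor of 7. Then 25n² − y² = (5n)² − (y)².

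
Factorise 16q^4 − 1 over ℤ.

(2q)⁴ − (1)⁴ = ((2q)² − (1)²)((2q)² + (1)²); the first factor splits again, the second (4q^2 + 1) is irreducible.

(2q + 1)(2q − 1)(4q^2 + 1)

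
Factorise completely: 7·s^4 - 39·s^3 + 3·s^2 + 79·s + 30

(7·s + 3)·(s + 1)·(s - 2)·(s - 5)

By the rational root theorem, s = -1 is a root, so (s + 1) divides it; the quotient is 7·s^3 - 46·s^2 + 49·s + 30.
Continuing, s = 5 is a root, so (s - 5) divides it; the quotient is 7·s^2 - 11·s - 6.
The remaining quadratic factors as (s - 2)(7·s + 3).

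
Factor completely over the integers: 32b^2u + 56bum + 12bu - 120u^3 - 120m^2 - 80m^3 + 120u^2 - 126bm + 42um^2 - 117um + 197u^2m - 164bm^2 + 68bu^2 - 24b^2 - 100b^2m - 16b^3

-(2b - 3u + 2m + 3)(2b - 5u + 8m)(4b + 8u + 5m)

Group: 2b(-8b^2 + 4bu - 42bm + 40u^2 - 39um - 40m^2) + (-3u + 2m + 3)(-8b^2 + 4bu - 42bm + 40u^2 - 39um - 40m^2); both groups contain (-8b^2 + 4bu - 42bm + 40u^2 - 39um - 40m^2), so (2b - 3u + 2m + 3) is a factor with cofactor -8b^2 + 4bu - 42bm + 40u^2 - 39um - 40m^2.
The cofactor groups again: -8b^2 + 4bu - 42bm + 40u^2 - 39um - 40m^2 = -2b(4b + 8u + 5m) + (5u - 8m)(4b + 8u + 5m); both groups contain (4b + 8u + 5m), giving -(2b - 5u + 8m)(4b + 8u + 5m).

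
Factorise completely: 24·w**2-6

6·(2·w+1)·(2·w-1)

Every term has a factor of 6. Then 4·w**2-1 = (2·w)² − (1)².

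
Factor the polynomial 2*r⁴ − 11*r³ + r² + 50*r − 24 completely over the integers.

(2*r − 1)*(r + 2)*(r − 3)*(r − 4)

Testing divisors of the constant over divisors of the leading coefficient, r = −2 is a root, giving the factor (r + 2) and quotient 2*r³ − 15*r² + 31*r − 12.
Continuing, r = 3 is a root, so (r − 3) is a factor; dividing leaves 2*r² − 9*r + 4.
The remaining quadratic factors as (r − 4)(2*r − 1).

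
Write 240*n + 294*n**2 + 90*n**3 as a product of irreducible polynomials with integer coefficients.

6*n*(3*n + 5)*(5*n + 8)

Pull out the common factor 6*n, then factor the remaining trinomial.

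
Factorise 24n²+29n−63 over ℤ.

(3n+7)(8n−9)

Need a pair with product 24·(−63) = −1512 and sum 29: that's 56 and −27.
Split the middle term: 24n²+56n − 27n−63 = 8n(3n+7) − 9(3n+7).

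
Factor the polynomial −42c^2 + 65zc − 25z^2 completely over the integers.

−(5z − 6c)(5z − 7c)

Group: −5z(5z − 7c) + 6c(5z − 7c); both groups contain (5z − 7c).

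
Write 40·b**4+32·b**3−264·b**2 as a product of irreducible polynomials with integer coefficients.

8·b**2·(5·b−11)·(b+3)

Pull out the common factor 8·b**2, then factor the remaining trinomial.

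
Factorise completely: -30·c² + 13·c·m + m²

-(15·c + m)·(2·c - m)

Group: -2·c·(15·c + m) + m·(15·c + m); both groups contain (15·c + m).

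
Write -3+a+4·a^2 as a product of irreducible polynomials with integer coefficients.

(4·a-3)·(a+1)

Need a pair with product 4·(-3) = -12 and sum 1: that's -3 and 4.
Split the middle term: 4·a^2-3·a + 4·a-3 = a·(4·a-3) + (4·a-3).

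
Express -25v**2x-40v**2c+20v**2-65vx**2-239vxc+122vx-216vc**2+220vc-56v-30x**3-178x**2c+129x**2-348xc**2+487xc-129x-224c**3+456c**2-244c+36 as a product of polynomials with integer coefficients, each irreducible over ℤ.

Group: 5x(-5v**2-13vx-27vc+14v-6x**2-26xc+21x-28c**2+43c-9) + (8c-4)(-5v**2-13vx-27vc+14v-6x**2-26xc+21x-28c**2+43c-9); both groups contain (-5v**2-13vx-27vc+14v-6x**2-26xc+21x-28c**2+43c-9), so (5x+8c-4) is a factor with cofactor -5v**2-13vx-27vc+14v-6x**2-26xc+21x-28c**2+43c-9.
The cofactor groups again: -5v**2-13vx-27vc+14v-6x**2-26xc+21x-28c**2+43c-9 = -v(5v+3x+7c-9) + (-2x-4c+1)(5v+3x+7c-9); both groups contain (5v+3x+7c-9), giving -(v+2x+4c-1)(5v+3x+7c-9).

-(v+2x+4c-1)(5v+3x+7c-9)(5x+8c-4)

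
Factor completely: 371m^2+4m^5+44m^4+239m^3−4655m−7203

(2m+3)(2m−7)(m+7)(m^2+6m+49)

By the rational root theorem, m = −3/2 is a root, so (2m+3) divides it; the quotient is 2m^4+19m^3+91m^2+49m−2401.
Continuing, m = 7/2 is a root, so (2m−7) divides it; the quotient is m^3+13m^2+91m+343.
Then m = −7 is a root, so (m+7) divides it; the quotient is m^2+6m+49.
The quadratic m^2+6m+49 has discriminant −160 < 0 and is irreducible over ℤ.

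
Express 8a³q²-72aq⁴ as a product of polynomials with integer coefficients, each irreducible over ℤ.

Every term has a factor of 8aq². Then a²-9q² = (a)² − (3q)².

8aq²(a+3q)(a-3q)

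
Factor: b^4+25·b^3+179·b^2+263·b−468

(b+13)·(b+4)·(b+9)·(b−1)

Testing divisors of the constant over divisors of the leading coefficient, b = −13 is a root, so (b+13) is a factor; dividing leaves b^3+12·b^2+23·b−36.
Then b = −4 is a root, so (b+4) is a factor; dividing leaves b^2+8·b−9.
The remaining quadratic factors as (b−1)(b+9).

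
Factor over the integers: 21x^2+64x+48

Need a pair with product 21·48 = 1008 and sum 64: that's 28 and 36.
Split the middle term: 21x^2+28x + 36x+48 = 7x(3x+4) + 12(3x+4).

(3x+4)(7x+12)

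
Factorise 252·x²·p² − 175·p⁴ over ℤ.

Pull out the common factor 7·p²; 36·x² − 25·p² is a difference of squares.

7·p²·(6·x − 5·p)·(6·x + 5·p)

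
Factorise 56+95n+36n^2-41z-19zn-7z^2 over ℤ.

-(7z-9n-8)(z+4n+7)

Group: -7z(z+4n+7) + (9n+8)(z+4n+7); both groups contain (z+4n+7).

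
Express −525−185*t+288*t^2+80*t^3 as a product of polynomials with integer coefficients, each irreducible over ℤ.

By the rational root theorem, t = 7/5 is a root, so (5*t−7) is a factor; dividing leaves 16*t^2+80*t+75.
The remaining quadratic factors as (4*t+5)(4*t+15).

(4*t+15)*(4*t+5)*(5*t−7)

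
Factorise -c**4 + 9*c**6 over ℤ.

c**4*(3*c + 1)*(3*c - 1)

Pull out the common factor c**4, leaving 9*c**2 - 1.
Recognize a difference of squares with the parts 3*c and 1.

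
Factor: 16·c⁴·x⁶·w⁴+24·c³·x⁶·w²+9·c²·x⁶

c²·x⁶·(4·c·w²+3)²

Pull out the common factor c²·x⁶, leaving 16·c²·w⁴+24·c·w²+9.
Recognize a perfect-square trinomial with the parts 3 and 4·c·w².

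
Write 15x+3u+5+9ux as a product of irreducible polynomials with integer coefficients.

(3u+5)(3x+1)

Group as (9ux+3u) + (15x+5) = 3u(3x+1) + 5(3x+1).
Both groups share the factor (3x+1).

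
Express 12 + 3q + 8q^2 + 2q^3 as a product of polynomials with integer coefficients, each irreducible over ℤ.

(q + 4)(2q^2 + 3)

Group as (2q^3 + 3q) + (8q^2 + 12) = q(2q^2 + 3) + 4(2q^2 + 3).
Both groups share the factor (2q^2 + 3).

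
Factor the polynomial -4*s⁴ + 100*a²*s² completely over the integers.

4*s²*(5*a + s)*(5*a - s)

Factor out 4*s², leaving 25*a² - s², which is a difference of two squares.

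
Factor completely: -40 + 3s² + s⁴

(s² + 8)(s² - 5)

Substitute u = s² to get a quadratic in u, then factor.
s² + 8 is irreducible over ℤ (always positive, so no real roots).
s² - 5 is irreducible over ℤ (5 is not a perfect square).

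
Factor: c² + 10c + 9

(c + 1)(c + 9)

Two integers with product 9 and sum 10 are 1 and 9.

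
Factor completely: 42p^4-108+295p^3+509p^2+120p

Trying the rational-root candidates, p = -6/7 is a root, giving the factor (7p+6) and quotient 6p^3+37p^2+41p-18.
Continuing, p = -9/2 is a root, so (2p+9) is a factor; dividing leaves 3p^2+5p-2.
The remaining quadratic factors as (p+2)(3p-1).

(2p+9)(3p-1)(7p+6)(p+2)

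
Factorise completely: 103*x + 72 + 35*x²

Need a pair with product 35·72 = 2520 and sum 103: that's 63 and 40.
Split the middle term: 35*x² + 63*x + 40*x + 72 = 7*x*(5*x + 9) + 8*(5*x + 9).

(5*x + 9)*(7*x + 8)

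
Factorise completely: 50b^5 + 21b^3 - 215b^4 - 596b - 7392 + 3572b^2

(2b + 3)(5b + 14)(5b - 8)(b^2 - 7b + 22)

By the rational root theorem, b = 8/5 is a root, giving the factor (5b - 8) and quotient 10b^4 - 27b^3 - 39b^2 + 652b + 924.
Next, b = -3/2 is a root, so (2b + 3) is a factor; dividing leaves 5b^3 - 21b^2 + 12b + 308.
Next, b = -14/5 is a root, so (5b + 14) divides it; the quotient is b^2 - 7b + 22.
The quadratic b^2 - 7b + 22 has discriminant -39 < 0 and is irreducible over ℤ.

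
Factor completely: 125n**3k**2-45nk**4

5k**2n(5n-3k)(5n+3k)

Pull out the common factor 5nk**2; 25n**2-9k**2 is a difference of squares.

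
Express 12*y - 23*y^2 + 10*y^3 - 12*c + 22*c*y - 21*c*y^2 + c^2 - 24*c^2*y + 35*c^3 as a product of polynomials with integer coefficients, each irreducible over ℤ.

(5*c - 2*y + 3)*(7*c + 5*y - 4)*(c - y)

Group: 7*c*(5*c^2 - 7*c*y + 3*c + 2*y^2 - 3*y) + (5*y - 4)*(5*c^2 - 7*c*y + 3*c + 2*y^2 - 3*y); both groups contain (5*c^2 - 7*c*y + 3*c + 2*y^2 - 3*y), so (7*c + 5*y - 4) is a factor with cofactor 5*c^2 - 7*c*y + 3*c + 2*y^2 - 3*y.
The cofactor groups again: 5*c^2 - 7*c*y + 3*c + 2*y^2 - 3*y = 5*c*(c - y) + (-2*y + 3)*(c - y); both groups contain (c - y), giving (5*c - 2*y + 3)*(c - y).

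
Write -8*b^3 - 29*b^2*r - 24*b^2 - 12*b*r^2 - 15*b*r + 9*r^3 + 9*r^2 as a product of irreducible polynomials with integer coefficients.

-(8*b - 3*r)*(b + 3*r + 3)*(b + r)

Group: b*(-8*b^2 - 5*b*r + 3*r^2) + (3*r + 3)*(-8*b^2 - 5*b*r + 3*r^2); both groups contain (-8*b^2 - 5*b*r + 3*r^2), so (b + 3*r + 3) is a factor with cofactor -8*b^2 - 5*b*r + 3*r^2.
The cofactor groups again: -8*b^2 - 5*b*r + 3*r^2 = -b*(8*b - 3*r) - r*(8*b - 3*r); both groups contain (8*b - 3*r), giving -(b + r)*(8*b - 3*r).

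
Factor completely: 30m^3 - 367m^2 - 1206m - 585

(5m + 3)(6m + 13)(m - 15)

Trying the rational-root candidates, m = -3/5 is a root, so (5m + 3) is a factor; dividing leaves 6m^2 - 77m - 195.
The remaining quadratic factors as (6m + 13)(m - 15).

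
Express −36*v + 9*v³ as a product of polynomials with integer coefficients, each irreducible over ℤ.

Pull out the common factor 9*v; v² − 4 is a difference of squares.

9*v*(v + 2)*(v − 2)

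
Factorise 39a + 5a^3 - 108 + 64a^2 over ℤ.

(5a + 9)(a + 12)(a - 1)

Trying the rational-root candidates, a = -9/5 is a root, so (5a + 9) divides it; the quotient is a^2 + 11a - 12.
The remaining quadratic factors as (a + 12)(a - 1).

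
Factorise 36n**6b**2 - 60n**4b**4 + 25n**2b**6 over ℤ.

b**2n**2(6n**2 - 5b**2)**2

Factor out n**2b**2 first: what remains is 36n**4 - 60n**2b**2 + 25b**4.
Recognize a perfect-square trinomial with the parts 5b**2 and 6n**2.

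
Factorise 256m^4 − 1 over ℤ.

(4m + 1)(4m − 1)(16m^2 + 1)

Difference of squares twice: with A = 4m and B = 1, A⁴ − B⁴ = (A² − B²)(A² + B²), and A² − B² factors again.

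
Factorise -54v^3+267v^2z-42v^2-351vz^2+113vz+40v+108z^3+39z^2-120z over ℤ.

-(6v-9z+8)(9v-4z-5)(v-3z)

Group: 9v(-6v^2+27vz-8v-27z^2+24z) + (-4z-5)(-6v^2+27vz-8v-27z^2+24z); both groups contain (-6v^2+27vz-8v-27z^2+24z), so (9v-4z-5) is a factor with cofactor -6v^2+27vz-8v-27z^2+24z.
The cofactor groups again: -6v^2+27vz-8v-27z^2+24z = -6v(v-3z) + (9z-8)(v-3z); both groups contain (v-3z), giving -(6v-9z+8)(v-3z).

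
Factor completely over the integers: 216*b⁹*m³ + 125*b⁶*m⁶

b⁶*m³*(6*b + 5*m)*(36*b² - 30*b*m + 25*m²)

Factor out b⁶*m³ first: what remains is 216*b³ + 125*m³.
Recognize a sum of cubes with the parts 6*b and 5*m.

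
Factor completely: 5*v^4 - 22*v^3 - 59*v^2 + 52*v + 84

(5*v - 7)*(v + 1)*(v + 2)*(v - 6)

Among the possible rational roots, v = -1 is a root, so (v + 1) is a factor; dividing leaves 5*v^3 - 27*v^2 - 32*v + 84.
Next, v = 6 is a root, so (v - 6) divides it; the quotient is 5*v^2 + 3*v - 14.
The remaining quadratic factors as (v + 2)(5*v - 7).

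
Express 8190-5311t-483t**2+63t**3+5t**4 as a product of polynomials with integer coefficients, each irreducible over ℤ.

(5t-7)(t+10)(t+13)(t-9)

Trying the rational-root candidates, t = 7/5 is a root, giving the factor (5t-7) and quotient t**3+14t**2-77t-1170.
Continuing, t = 9 is a root, giving the factor (t-9) and quotient t**2+23t+130.
The remaining quadratic factors as (t+10)(t+13).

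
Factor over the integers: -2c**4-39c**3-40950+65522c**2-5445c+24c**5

(4c+3)(6c-5)(c+14)(c**2-14c+195)

Testing divisors of the constant over divisors of the leading coefficient, c = 5/6 is a root, so (6c-5) is a factor; dividing leaves 4c**4+3c**3-4c**2+10917c+8190.
Then c = -3/4 is a root, so (4c+3) is a factor; dividing leaves c**3-c+2730.
Next, c = -14 is a root, so (c+14) is a factor; dividing leaves c**2-14c+195.
The quadratic c**2-14c+195 has discriminant -584 < 0 and is irreducible over ℤ.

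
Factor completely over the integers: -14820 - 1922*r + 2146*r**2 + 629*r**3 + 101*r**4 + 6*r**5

By the rational root theorem, r = -10 is a root, so (r + 10) divides it; the quotient is 6*r**4 + 41*r**3 + 219*r**2 - 44*r - 1482.
Continuing, r = 13/6 is a root, so (6*r - 13) is a factor; dividing leaves r**3 + 9*r**2 + 56*r + 114.
Next, r = -3 is a root, so (r + 3) divides it; the quotient is r**2 + 6*r + 38.
The quadratic r**2 + 6*r + 38 has discriminant -116 < 0 and is irreducible over ℤ.

(6*r - 13)*(r + 10)*(r + 3)*(r**2 + 6*r + 38)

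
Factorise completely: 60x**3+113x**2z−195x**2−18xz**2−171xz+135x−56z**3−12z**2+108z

Group: 5x(12x**2+13xz−39x−14z**2−3z+27) + 4z(12x**2+13xz−39x−14z**2−3z+27); both groups contain (12x**2+13xz−39x−14z**2−3z+27), so (5x+4z) is a factor with cofactor 12x**2+13xz−39x−14z**2−3z+27.
The cofactor groups again: 12x**2+13xz−39x−14z**2−3z+27 = 4x(3x−2z−3) + (7z−9)(3x−2z−3); both groups contain (3x−2z−3), giving (4x+7z−9)(3x−2z−3).

(3x−2z−3)(4x+7z−9)(5x+4z)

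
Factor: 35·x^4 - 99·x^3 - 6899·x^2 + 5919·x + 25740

(5·x - 12)·(7·x + 11)·(x + 13)·(x - 15)

Trying the rational-root candidates, x = 15 is a root, so (x - 15) is a factor; dividing leaves 35·x^3 + 426·x^2 - 509·x - 1716.
Next, x = -13 is a root, so (x + 13) divides it; the quotient is 35·x^2 - 29·x - 132.
The remaining quadratic factors as (7·x + 11)(5·x - 12).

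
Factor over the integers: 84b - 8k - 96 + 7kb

Group as (7kb - 8k) + (84b - 96) = k(7b - 8) + 12(7b - 8).
Both groups share the factor (7b - 8).

(7b - 8)(k + 12)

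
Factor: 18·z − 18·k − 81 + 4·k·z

Group as (4·k·z − 18·k) + (18·z − 81) = 2·k·(2·z − 9) + 9·(2·z − 9).
Both groups share the factor (2·z − 9).

(2·k + 9)·(2·z − 9)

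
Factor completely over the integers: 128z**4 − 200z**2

8z**2(4z + 5)(4z − 5)

Every term has a factor of 8z**2. Then 16z**2 − 25 = (4z)² − (5)².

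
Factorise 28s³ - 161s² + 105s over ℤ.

Pull out the common factor 7s, then factor the remaining trinomial.

7s(4s - 3)(s - 5)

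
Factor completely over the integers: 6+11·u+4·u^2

Need a pair with product 4·6 = 24 and sum 11: that's 3 and 8.
Split the middle term: 4·u^2+3·u + 8·u+6 = u·(4·u+3) + 2·(4·u+3).

(4·u+3)·(u+2)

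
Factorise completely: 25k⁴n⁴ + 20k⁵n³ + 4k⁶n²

Pull out the common factor k⁴n², leaving 4k² + 20kn + 25n².
Recognize a perfect-square trinomial with the parts 2k and 5n.

k⁴n²(2k + 5n)²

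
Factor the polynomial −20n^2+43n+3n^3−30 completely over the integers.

By the rational root theorem, n = 3 is a root, so (n−3) is a factor; dividing leaves 3n^2−11n+10.
The remaining quadratic factors as (n−2)(3n−5).

(3n−5)(n−2)(n−3)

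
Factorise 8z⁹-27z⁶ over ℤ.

Every term has a factor of z⁶; factoring it out leaves 8z³-27.
Recognize a difference of cubes with the parts 2z and 3.

z⁶(2z-3)(4z²+6z+9)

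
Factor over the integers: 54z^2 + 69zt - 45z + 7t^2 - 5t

(6z + 7t - 5)(9z + t)

Group: 9z(6z + 7t - 5) + t(6z + 7t - 5); both groups contain (6z + 7t - 5).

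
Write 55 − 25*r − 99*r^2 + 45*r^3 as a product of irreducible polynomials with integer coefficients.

Group as (45*r^3 − 25*r) + (−99*r^2 + 55) = 5*r*(9*r^2 − 5) − 11*(9*r^2 − 5).
Both groups share the factor (9*r^2 − 5).

(5*r − 11)*(9*r^2 − 5)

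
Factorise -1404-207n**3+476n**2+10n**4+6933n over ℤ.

Trying the rational-root candidates, n = 13 is a root, so (n-13) divides it; the quotient is 10n**3-77n**2-525n+108.
Next, n = -9/2 is a root, giving the factor (2n+9) and quotient 5n**2-61n+12.
The remaining quadratic factors as (5n-1)(n-12).

(2n+9)(5n-1)(n-12)(n-13)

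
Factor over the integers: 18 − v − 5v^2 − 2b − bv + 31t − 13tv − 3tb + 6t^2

(2t − b − 5v + 9)(3t + v + 2)

Group: 3t(2t − b − 5v + 9) + (v + 2)(2t − b − 5v + 9); both groups contain (2t − b − 5v + 9).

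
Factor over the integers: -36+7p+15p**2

(3p-4)(5p+9)

Need a pair with product 15·(-36) = -540 and sum 7: that's 27 and -20.
Split the middle term: 15p**2+27p - 20p-36 = 3p(5p+9) - 4(5p+9).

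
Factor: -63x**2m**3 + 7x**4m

7mx**2(x - 3m)(x + 3m)

Factor out 7x**2m, leaving x**2 - 9m**2, which is a difference of two squares.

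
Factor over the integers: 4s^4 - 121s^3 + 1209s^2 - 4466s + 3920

(4s - 5)(s - 14)(s - 7)(s - 8)

Among the possible rational roots, s = 5/4 is a root, giving the factor (4s - 5) and quotient s^3 - 29s^2 + 266s - 784.
Then s = 8 is a root, so (s - 8) is a factor; dividing leaves s^2 - 21s + 98.
The remaining quadratic factors as (s - 14)(s - 7).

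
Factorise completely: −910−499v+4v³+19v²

(4v+7)(v+13)(v−10)

Trying the rational-root candidates, v = −13 is a root, giving the factor (v+13) and quotient 4v²−33v−70.
The remaining quadratic factors as (4v+7)(v−10).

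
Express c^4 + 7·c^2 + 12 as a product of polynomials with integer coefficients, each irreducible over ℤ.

Substitute u = c^2 to get a quadratic in u, then factor.
c^2 + 4 is irreducible over ℤ (sum of squares).
c^2 + 3 is irreducible over ℤ (always positive, so no real roots).

(c^2 + 3)·(c^2 + 4)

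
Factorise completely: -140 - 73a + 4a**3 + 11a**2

Testing divisors of the constant over divisors of the leading coefficient, a = 4 is a root, giving the factor (a - 4) and quotient 4a**2 + 27a + 35.
The remaining quadratic factors as (4a + 7)(a + 5).

(4a + 7)(a + 5)(a - 4)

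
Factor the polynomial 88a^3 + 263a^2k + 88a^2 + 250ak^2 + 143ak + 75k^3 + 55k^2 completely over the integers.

(11a + 15k + 11)(8a + 5k)(a + k)

Group: 11a(8a^2 + 13ak + 5k^2) + (15k + 11)(8a^2 + 13ak + 5k^2); both groups contain (8a^2 + 13ak + 5k^2), so (11a + 15k + 11) is a factor with cofactor 8a^2 + 13ak + 5k^2.
The cofactor groups again: 8a^2 + 13ak + 5k^2 = 8a(a + k) + 5k(a + k); both groups contain (a + k), giving (8a + 5k)(a + k).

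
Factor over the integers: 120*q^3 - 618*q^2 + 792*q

Pull out the common factor 6*q, then factor the remaining trinomial.

6*q*(4*q - 11)*(5*q - 12)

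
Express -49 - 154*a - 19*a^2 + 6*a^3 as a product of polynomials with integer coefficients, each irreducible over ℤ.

(2*a + 7)*(3*a + 1)*(a - 7)

Among the possible rational roots, a = -1/3 is a root, so (3*a + 1) divides it; the quotient is 2*a^2 - 7*a - 49.
The remaining quadratic factors as (a - 7)(2*a + 7).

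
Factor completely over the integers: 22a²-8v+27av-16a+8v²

Group: 11a(2a+v) + (8v-8)(2a+v); both groups contain (2a+v).

(11a+8v-8)(2a+v)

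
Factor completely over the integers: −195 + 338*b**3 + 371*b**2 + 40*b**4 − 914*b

(2*b + 13)*(4*b − 5)*(5*b + 1)*(b + 3)

Testing divisors of the constant over divisors of the leading coefficient, b = −13/2 is a root, so (2*b + 13) divides it; the quotient is 20*b**3 + 39*b**2 − 68*b − 15.
Next, b = −3 is a root, giving the factor (b + 3) and quotient 20*b**2 − 21*b − 5.
The remaining quadratic factors as (5*b + 1)(4*b − 5).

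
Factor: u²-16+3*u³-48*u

Among the possible rational roots, u = -4 is a root, so (u+4) is a factor; dividing leaves 3*u²-11*u-4.
The remaining quadratic factors as (u-4)(3*u+1).

(3*u+1)*(u+4)*(u-4)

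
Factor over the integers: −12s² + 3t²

3(t − 2s)(t + 2s)

Every term has a factor of 3. Then t² − 4s² = (t)² − (2s)².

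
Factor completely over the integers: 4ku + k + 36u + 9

(4u + 1)(k + 9)

Group as (4ku + k) + (36u + 9) = k(4u + 1) + 9(4u + 1).
Both groups share the factor (4u + 1).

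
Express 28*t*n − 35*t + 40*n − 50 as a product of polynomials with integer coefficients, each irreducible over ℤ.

(4*n − 5)*(7*t + 10)

Group as (28*t*n − 35*t) + (40*n − 50) = 7*t*(4*n − 5) + 10*(4*n − 5).
Both groups share the factor (4*n − 5).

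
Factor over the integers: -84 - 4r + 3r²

(3r + 14)(r - 6)

Need a pair with product 3·(-84) = -252 and sum -4: that's -18 and 14.
Split the middle term: 3r² - 18r + 14r - 84 = 3r(r - 6) + 14(r - 6).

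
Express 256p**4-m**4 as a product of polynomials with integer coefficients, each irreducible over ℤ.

(4p-m)(4p+m)(16p**2+m**2)

(4p)⁴ − (m)⁴ = ((4p)² − (m)²)((4p)² + (m)²); the first factor splits again, the second (16p**2+m**2) is irreducible.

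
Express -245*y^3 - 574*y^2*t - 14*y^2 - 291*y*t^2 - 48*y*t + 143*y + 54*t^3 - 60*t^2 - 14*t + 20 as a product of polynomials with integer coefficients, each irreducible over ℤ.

-(7*y - t + 1)*(5*y + 6*t - 4)*(7*y + 9*t + 5)

Group: 7*y*(-35*y^2 - 37*y*t + 23*y + 6*t^2 - 10*t + 4) + (9*t + 5)*(-35*y^2 - 37*y*t + 23*y + 6*t^2 - 10*t + 4); both groups contain (-35*y^2 - 37*y*t + 23*y + 6*t^2 - 10*t + 4), so (7*y + 9*t + 5) is a factor with cofactor -35*y^2 - 37*y*t + 23*y + 6*t^2 - 10*t + 4.
The cofactor groups again: -35*y^2 - 37*y*t + 23*y + 6*t^2 - 10*t + 4 = -5*y*(7*y - t + 1) + (-6*t + 4)*(7*y - t + 1); both groups contain (7*y - t + 1), giving -(5*y + 6*t - 4)*(7*y - t + 1).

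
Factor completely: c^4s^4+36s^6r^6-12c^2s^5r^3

Pull out the common factor s^4, leaving c^4-12c^2sr^3+36s^2r^6.
Recognize a perfect-square trinomial with the parts c^2 and 6sr^3.

s^4(c^2-6sr^3)^2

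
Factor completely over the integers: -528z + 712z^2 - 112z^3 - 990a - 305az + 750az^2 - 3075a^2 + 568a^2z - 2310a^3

-(11a - 7z + 6)(14a - 2z + 11)(15a + 8z)

Group: 15a(-154a^2 + 120az - 205a - 14z^2 + 89z - 66) + 8z(-154a^2 + 120az - 205a - 14z^2 + 89z - 66); both groups contain (-154a^2 + 120az - 205a - 14z^2 + 89z - 66), so (15a + 8z) is a factor with cofactor -154a^2 + 120az - 205a - 14z^2 + 89z - 66.
The cofactor groups again: -154a^2 + 120az - 205a - 14z^2 + 89z - 66 = -11a(14a - 2z + 11) + (7z - 6)(14a - 2z + 11); both groups contain (14a - 2z + 11), giving -(11a - 7z + 6)(14a - 2z + 11).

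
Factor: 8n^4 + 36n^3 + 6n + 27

Group as (8n^4 + 6n) + (36n^3 + 27) = 2n(4n^3 + 3) + 9(4n^3 + 3).
Both groups share the factor (4n^3 + 3).

(2n + 9)(4n^3 + 3)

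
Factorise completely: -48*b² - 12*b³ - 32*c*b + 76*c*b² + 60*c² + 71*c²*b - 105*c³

-(5*c - 6*b)*(7*c - b - 4)*(3*c + 2*b)

Group: 7*c*(-15*c² + 8*c*b + 12*b²) + (-b - 4)*(-15*c² + 8*c*b + 12*b²); both groups contain (-15*c² + 8*c*b + 12*b²), so (7*c - b - 4) is a factor with cofactor -15*c² + 8*c*b + 12*b².
The cofactor groups again: -15*c² + 8*c*b + 12*b² = -5*c*(3*c + 2*b) + 6*b*(3*c + 2*b); both groups contain (3*c + 2*b), giving -(5*c - 6*b)*(3*c + 2*b).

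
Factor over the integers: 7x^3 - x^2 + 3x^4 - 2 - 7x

(3x + 1)(x + 1)(x + 2)(x - 1)

Testing divisors of the constant over divisors of the leading coefficient, x = -1 is a root, so (x + 1) is a factor; dividing leaves 3x^3 + 4x^2 - 5x - 2.
Continuing, x = 1 is a root, so (x - 1) is a factor; dividing leaves 3x^2 + 7x + 2.
The remaining quadratic factors as (3x + 1)(x + 2).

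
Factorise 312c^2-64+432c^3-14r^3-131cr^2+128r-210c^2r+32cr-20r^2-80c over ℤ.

(6c+r+4)(8c-7r+4)(9c+2r-4)

Group: 6c(72c^2-47cr+4c-14r^2+36r-16) + (r+4)(72c^2-47cr+4c-14r^2+36r-16); both groups contain (72c^2-47cr+4c-14r^2+36r-16), so (6c+r+4) is a factor with cofactor 72c^2-47cr+4c-14r^2+36r-16.
The cofactor groups again: 72c^2-47cr+4c-14r^2+36r-16 = 9c(8c-7r+4) + (2r-4)(8c-7r+4); both groups contain (8c-7r+4), giving (9c+2r-4)(8c-7r+4).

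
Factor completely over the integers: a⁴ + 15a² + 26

(a² + 13)(a² + 2)

Substitute u = a² to get a quadratic in u, then factor.
a² + 2 is irreducible over ℤ (always positive, so no real roots).
a² + 13 is irreducible over ℤ (always positive, so no real roots).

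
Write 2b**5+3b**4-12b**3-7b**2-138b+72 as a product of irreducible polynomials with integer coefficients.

Trying the rational-root candidates, b = 3 is a root, so (b-3) divides it; the quotient is 2b**4+9b**3+15b**2+38b-24.
Continuing, b = -4 is a root, so (b+4) divides it; the quotient is 2b**3+b**2+11b-6.
Then b = 1/2 is a root, so (2b-1) is a factor; dividing leaves b**2+b+6.
The quadratic b**2+b+6 has discriminant -23 < 0 and is irreducible over ℤ.

(2b-1)(b+4)(b-3)(b**2+b+6)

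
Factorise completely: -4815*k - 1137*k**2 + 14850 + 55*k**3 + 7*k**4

(7*k - 15)*(k + 15)*(k + 6)*(k - 11)

Testing divisors of the constant over divisors of the leading coefficient, k = 11 is a root, giving the factor (k - 11) and quotient 7*k**3 + 132*k**2 + 315*k - 1350.
Then k = -6 is a root, so (k + 6) divides it; the quotient is 7*k**2 + 90*k - 225.
The remaining quadratic factors as (7*k - 15)(k + 15).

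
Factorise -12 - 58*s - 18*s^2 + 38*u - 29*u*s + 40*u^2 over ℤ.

(8*u - 9*s - 2)*(5*u + 2*s + 6)

Group: 8*u*(5*u + 2*s + 6) + (-9*s - 2)*(5*u + 2*s + 6); both groups contain (5*u + 2*s + 6).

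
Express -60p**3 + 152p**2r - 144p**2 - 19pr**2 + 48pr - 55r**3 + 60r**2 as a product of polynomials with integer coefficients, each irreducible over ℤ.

Group: 2p(-30p**2 + 91pr - 72p - 55r**2 + 60r) + r(-30p**2 + 91pr - 72p - 55r**2 + 60r); both groups contain (-30p**2 + 91pr - 72p - 55r**2 + 60r), so (2p + r) is a factor with cofactor -30p**2 + 91pr - 72p - 55r**2 + 60r.
The cofactor groups again: -30p**2 + 91pr - 72p - 55r**2 + 60r = -6p(5p - 11r + 12) + 5r(5p - 11r + 12); both groups contain (5p - 11r + 12), giving -(6p - 5r)(5p - 11r + 12).

-(2p + r)(5p - 11r + 12)(6p - 5r)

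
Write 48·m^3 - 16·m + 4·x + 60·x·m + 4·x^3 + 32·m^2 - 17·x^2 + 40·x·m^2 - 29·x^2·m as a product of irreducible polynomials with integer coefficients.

Group: x·(4·x^2 - 13·x·m - 17·x - 12·m^2 - 8·m + 4) - 4·m·(4·x^2 - 13·x·m - 17·x - 12·m^2 - 8·m + 4); both groups contain (4·x^2 - 13·x·m - 17·x - 12·m^2 - 8·m + 4), so (x - 4·m) is a factor with cofactor 4·x^2 - 13·x·m - 17·x - 12·m^2 - 8·m + 4.
The cofactor groups again: 4·x^2 - 13·x·m - 17·x - 12·m^2 - 8·m + 4 = x·(4·x + 3·m - 1) + (-4·m - 4)·(4·x + 3·m - 1); both groups contain (4·x + 3·m - 1), giving (x - 4·m - 4)·(4·x + 3·m - 1).

(x - 4·m)·(x - 4·m - 4)·(4·x + 3·m - 1)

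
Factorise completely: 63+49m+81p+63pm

(7m+9)(9p+7)

Group as (63pm+81p) + (49m+63) = 9p(7m+9) + 7(7m+9).
Both groups share the factor (7m+9).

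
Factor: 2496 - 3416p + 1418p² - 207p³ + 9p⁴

(3p - 4)(3p - 8)(p - 13)(p - 6)

Trying the rational-root candidates, p = 4/3 is a root, giving the factor (3p - 4) and quotient 3p³ - 65p² + 386p - 624.
Next, p = 8/3 is a root, giving the factor (3p - 8) and quotient p² - 19p + 78.
The remaining quadratic factors as (p - 6)(p - 13).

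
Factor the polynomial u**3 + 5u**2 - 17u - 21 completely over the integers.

By the rational root theorem, u = -1 is a root, so (u + 1) divides it; the quotient is u**2 + 4u - 21.
The remaining quadratic factors as (u + 7)(u - 3).

(u + 1)(u + 7)(u - 3)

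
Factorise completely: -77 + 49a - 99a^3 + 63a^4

(7a - 11)(9a^3 + 7)

Group as (63a^4 + 49a) + (-99a^3 - 77) = 7a(9a^3 + 7) - 11(9a^3 + 7).
Both groups share the factor (9a^3 + 7).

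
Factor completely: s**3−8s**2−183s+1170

Testing divisors of the constant over divisors of the leading coefficient, s = 6 is a root, so (s−6) divides it; the quotient is s**2−2s−195.
The remaining quadratic factors as (s−15)(s+13).

(s+13)(s−15)(s−6)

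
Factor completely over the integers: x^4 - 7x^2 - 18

(x + 3)(x - 3)(x^2 + 2)

Substitute u = x^2 to get a quadratic in u, then factor.
x^2 + 2 is irreducible over ℤ (always positive, so no real roots).
x^2 - 9 is a difference of squares.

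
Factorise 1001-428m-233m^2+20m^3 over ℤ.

Among the possible rational roots, m = 13 is a root, so (m-13) divides it; the quotient is 20m^2+27m-77.
The remaining quadratic factors as (4m+11)(5m-7).

(4m+11)(5m-7)(m-13)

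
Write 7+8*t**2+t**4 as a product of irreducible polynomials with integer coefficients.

Substitute u = t**2 to get a quadratic in u, then factor.
t**2+7 is irreducible over ℤ (always positive, so no real roots).
t**2+1 is irreducible over ℤ (sum of squares).

(t**2+1)*(t**2+7)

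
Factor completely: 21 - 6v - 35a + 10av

Group as (10av - 35a) + (-6v + 21) = 5a(2v - 7) - 3(2v - 7).
Both groups share the factor (2v - 7).

(2v - 7)(5a - 3)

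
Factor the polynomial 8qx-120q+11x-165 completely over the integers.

(8q+11)(x-15)

Group as (8qx-120q) + (11x-165) = 8q(x-15) + 11(x-15).
Both groups share the factor (x-15).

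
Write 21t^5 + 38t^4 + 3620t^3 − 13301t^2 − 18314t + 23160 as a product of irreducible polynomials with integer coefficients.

(3t + 5)(7t − 6)(t − 4)(t^2 + 5t + 193)

Testing divisors of the constant over divisors of the leading coefficient, t = 6/7 is a root, so (7t − 6) divides it; the quotient is 3t^4 + 8t^3 + 524t^2 − 1451t − 3860.
Next, t = 4 is a root, so (t − 4) is a factor; dividing leaves 3t^3 + 20t^2 + 604t + 965.
Next, t = −5/3 is a root, giving the factor (3t + 5) and quotient t^2 + 5t + 193.
The quadratic t^2 + 5t + 193 has discriminant −747 < 0 and is irreducible over ℤ.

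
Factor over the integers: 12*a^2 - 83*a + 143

Need a pair with product 12·143 = 1716 and sum -83: that's -39 and -44.
Split the middle term: 12*a^2 - 39*a - 44*a + 143 = 3*a*(4*a - 13) - 11*(4*a - 13).

(3*a - 11)*(4*a - 13)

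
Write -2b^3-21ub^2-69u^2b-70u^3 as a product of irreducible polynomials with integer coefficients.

-(7u+2b)(2u+b)(5u+b)

Group: 2u(-35u^2-17ub-2b^2) + b(-35u^2-17ub-2b^2); both groups contain (-35u^2-17ub-2b^2), so (2u+b) is a factor with cofactor -35u^2-17ub-2b^2.
The cofactor groups again: -35u^2-17ub-2b^2 = -7u(5u+b) - 2b(5u+b); both groups contain (5u+b), giving -(7u+2b)(5u+b).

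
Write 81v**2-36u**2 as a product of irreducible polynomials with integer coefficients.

Every term has a factor of 9. Then 9v**2-4u**2 = (3v)² − (2u)².

9(3v-2u)(3v+2u)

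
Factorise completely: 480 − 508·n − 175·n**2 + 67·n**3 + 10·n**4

Trying the rational-root candidates, n = 4/5 is a root, so (5·n − 4) is a factor; dividing leaves 2·n**3 + 15·n**2 − 23·n − 120.
Next, n = 3 is a root, so (n − 3) is a factor; dividing leaves 2·n**2 + 21·n + 40.
The remaining quadratic factors as (2·n + 5)(n + 8).

(2·n + 5)·(5·n − 4)·(n + 8)·(n − 3)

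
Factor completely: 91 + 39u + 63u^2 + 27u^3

(3u + 7)(9u^2 + 13)

Group as (27u^3 + 39u) + (63u^2 + 91) = 3u(9u^2 + 13) + 7(9u^2 + 13).
Both groups share the factor (9u^2 + 13).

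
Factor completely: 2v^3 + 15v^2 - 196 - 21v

Trying the rational-root candidates, v = -7 is a root, so (v + 7) divides it; the quotient is 2v^2 + v - 28.
The remaining quadratic factors as (v + 4)(2v - 7).

(2v - 7)(v + 4)(v + 7)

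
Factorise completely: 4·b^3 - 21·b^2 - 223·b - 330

(4·b + 15)·(b + 2)·(b - 11)

Testing divisors of the constant over divisors of the leading coefficient, b = 11 is a root, so (b - 11) divides it; the quotient is 4·b^2 + 23·b + 30.
The remaining quadratic factors as (4·b + 15)(b + 2).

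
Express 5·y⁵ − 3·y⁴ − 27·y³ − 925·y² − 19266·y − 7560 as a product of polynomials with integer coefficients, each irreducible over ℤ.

By the rational root theorem, y = 9 is a root, so (y − 9) is a factor; dividing leaves 5·y⁴ + 42·y³ + 351·y² + 2234·y + 840.
Continuing, y = −2/5 is a root, so (5·y + 2) divides it; the quotient is y³ + 8·y² + 67·y + 420.
Next, y = −7 is a root, so (y + 7) divides it; the quotient is y² + y + 60.
The quadratic y² + y + 60 has discriminant −239 < 0 and is irreducible over ℤ.

(5·y + 2)·(y + 7)·(y − 9)·(y² + y + 60)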